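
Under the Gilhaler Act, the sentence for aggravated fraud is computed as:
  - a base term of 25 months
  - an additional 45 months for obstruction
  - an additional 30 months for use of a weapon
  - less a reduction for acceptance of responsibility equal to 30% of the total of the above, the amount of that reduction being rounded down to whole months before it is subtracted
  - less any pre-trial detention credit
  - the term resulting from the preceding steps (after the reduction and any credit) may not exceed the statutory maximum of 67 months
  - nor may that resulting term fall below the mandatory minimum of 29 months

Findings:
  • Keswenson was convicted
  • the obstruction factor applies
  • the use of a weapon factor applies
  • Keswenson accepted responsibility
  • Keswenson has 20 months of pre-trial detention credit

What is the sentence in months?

50 months

Obstruction enhancement: +45 months
Use of a weapon enhancement: +30 months
Adjusted term: 25 months + 45 months + 30 months = 100 months
Acceptance of responsibility reduction: 30% of 100 months = 30 months (rounded down)
After reduction: 100 − 30 = 70 months
Less pre-trial detention credit: 70 months − 20 months = 50 months
Cap at 67 months: 50 months is within the cap, no reduction.
Minimum 29 months: 50 months meets the minimum, no increase.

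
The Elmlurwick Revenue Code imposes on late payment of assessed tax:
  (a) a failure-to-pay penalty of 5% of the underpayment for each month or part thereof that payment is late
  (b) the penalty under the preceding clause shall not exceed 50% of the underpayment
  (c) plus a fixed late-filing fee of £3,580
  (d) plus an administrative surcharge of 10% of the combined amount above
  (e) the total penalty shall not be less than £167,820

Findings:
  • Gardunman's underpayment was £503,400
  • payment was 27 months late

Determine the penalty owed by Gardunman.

Accrued rate: 5% × 27 = 135%, capped at 50% → 50%
Failure-to-pay penalty: 50% of £503,400 = £251,700
Penalty before surcharge: £251,700 + £3,580 = £255,280
Administrative surcharge: 10% of £255,280 = £25,528
Total penalty: £255,280 + £25,528 = £280,808
Minimum £167,820: £280,808 meets the minimum, no increase.

Penalty: £280,808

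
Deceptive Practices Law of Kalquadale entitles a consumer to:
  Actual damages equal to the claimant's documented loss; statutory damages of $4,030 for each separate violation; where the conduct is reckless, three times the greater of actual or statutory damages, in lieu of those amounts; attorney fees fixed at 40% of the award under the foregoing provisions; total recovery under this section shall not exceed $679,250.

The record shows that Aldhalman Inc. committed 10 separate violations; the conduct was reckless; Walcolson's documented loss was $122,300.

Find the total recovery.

Total recovery: $513,660

Statutory damages: 10 × $4,030 = $40,300
Greater of actual damages ($122,300) or statutory damages ($40,300): $122,300
Trebled: 3 × $122,300 = $366,900
Attorney fees: 40% of $366,900 = $146,760
Total before cap: $366,900 + $146,760 = $513,660
Cap at $679,250: $513,660 is within the cap, no reduction.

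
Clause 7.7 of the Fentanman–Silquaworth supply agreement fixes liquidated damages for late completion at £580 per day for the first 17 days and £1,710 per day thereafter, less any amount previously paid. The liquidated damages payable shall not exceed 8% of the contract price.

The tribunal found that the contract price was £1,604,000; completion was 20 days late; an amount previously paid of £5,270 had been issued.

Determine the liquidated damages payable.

First 17 days: 17 × £580 = £9,860
Remaining days: (20 − 17) × £1,710 = £5,130
Accrued per-day damages: £9,860 + £5,130 = £14,990
Less amount previously paid: £14,990 − £5,270 = £9,720
Cap: 8% of £1,604,000 = £128,320
Cap at £128,320: £9,720 is within the cap, no reduction.

Liquidated damages: £9,720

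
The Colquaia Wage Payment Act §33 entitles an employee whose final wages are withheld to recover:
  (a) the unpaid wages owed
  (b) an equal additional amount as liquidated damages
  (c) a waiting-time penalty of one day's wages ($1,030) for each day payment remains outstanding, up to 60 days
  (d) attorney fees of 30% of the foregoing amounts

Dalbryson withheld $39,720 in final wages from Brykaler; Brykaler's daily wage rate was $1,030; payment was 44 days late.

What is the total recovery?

Liquidated damages (equal amount): $39,720
Penalty days: min(44, 60) = 44
Waiting-time penalty: 44 × $1,030 = $45,320
Subtotal: $39,720 + $39,720 + $45,320 = $124,760
Attorney fees: 30% of $124,760 = $37,428
Total award: $124,760 + $37,428 = $162,188

$162,188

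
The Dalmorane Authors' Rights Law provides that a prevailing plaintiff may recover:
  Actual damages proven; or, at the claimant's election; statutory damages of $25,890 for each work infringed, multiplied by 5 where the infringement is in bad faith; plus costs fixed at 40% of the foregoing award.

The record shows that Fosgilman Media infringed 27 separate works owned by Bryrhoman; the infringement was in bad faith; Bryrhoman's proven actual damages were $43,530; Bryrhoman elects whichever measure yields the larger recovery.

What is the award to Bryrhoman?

$4,893,210

Statutory damages: 27 × $25,890 = $699,030
Multiplied by 5: 5 × $699,030 = $3,495,150
Greater of actual damages ($43,530) or enhanced statutory damages ($3,495,150): $3,495,150
Costs: 40% of $3,495,150 = $1,398,060
Award plus costs: $3,495,150 + $1,398,060 = $4,893,210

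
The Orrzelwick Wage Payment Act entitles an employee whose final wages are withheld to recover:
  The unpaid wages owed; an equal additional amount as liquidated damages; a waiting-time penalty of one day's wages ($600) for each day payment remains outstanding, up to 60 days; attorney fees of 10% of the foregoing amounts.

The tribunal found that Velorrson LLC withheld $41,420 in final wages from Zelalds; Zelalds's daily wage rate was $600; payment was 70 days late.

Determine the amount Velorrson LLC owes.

$130,724

Liquidated damages (equal amount): $41,420
Penalty days: min(70, 60) = 60
Waiting-time penalty: 60 × $600 = $36,000
Subtotal: $41,420 + $41,420 + $36,000 = $118,840
Attorney fees: 10% of $118,840 = $11,884
Total award: $118,840 + $11,884 = $130,724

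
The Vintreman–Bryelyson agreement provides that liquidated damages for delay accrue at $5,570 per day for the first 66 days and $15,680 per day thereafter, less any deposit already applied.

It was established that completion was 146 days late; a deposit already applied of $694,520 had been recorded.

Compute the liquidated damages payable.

Liquidated damages: $927,500

First 66 days: 66 × $5,570 = $367,620
Remaining days: (146 − 66) × $15,680 = $1,254,400
Accrued per-day damages: $367,620 + $1,254,400 = $1,622,020
Less deposit already applied: $1,622,020 − $694,520 = $927,500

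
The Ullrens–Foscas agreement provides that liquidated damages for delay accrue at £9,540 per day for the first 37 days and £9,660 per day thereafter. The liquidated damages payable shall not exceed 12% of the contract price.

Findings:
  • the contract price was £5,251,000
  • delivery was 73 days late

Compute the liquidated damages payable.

First 37 days: 37 × £9,540 = £352,980
Remaining days: (73 − 37) × £9,660 = £347,760
Accrued per-day damages: £352,980 + £347,760 = £700,740
Cap: 12% of £5,251,000 = £630,120
Cap at £630,120: £700,740 exceeds the cap → £630,120

£630,120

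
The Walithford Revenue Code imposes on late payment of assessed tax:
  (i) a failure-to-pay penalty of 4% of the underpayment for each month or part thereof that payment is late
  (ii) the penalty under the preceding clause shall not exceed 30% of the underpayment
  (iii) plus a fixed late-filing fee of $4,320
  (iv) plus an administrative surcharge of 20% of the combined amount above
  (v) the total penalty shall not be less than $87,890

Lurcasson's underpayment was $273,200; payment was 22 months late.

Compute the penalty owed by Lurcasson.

$103,536

Accrued rate: 4% × 22 = 88%, capped at 30% → 30%
Failure-to-pay penalty: 30% of $273,200 = $81,960
Penalty before surcharge: $81,960 + $4,320 = $86,280
Administrative surcharge: 20% of $86,280 = $17,256
Total penalty: $86,280 + $17,256 = $103,536
Minimum $87,890: $103,536 meets the minimum, no increase.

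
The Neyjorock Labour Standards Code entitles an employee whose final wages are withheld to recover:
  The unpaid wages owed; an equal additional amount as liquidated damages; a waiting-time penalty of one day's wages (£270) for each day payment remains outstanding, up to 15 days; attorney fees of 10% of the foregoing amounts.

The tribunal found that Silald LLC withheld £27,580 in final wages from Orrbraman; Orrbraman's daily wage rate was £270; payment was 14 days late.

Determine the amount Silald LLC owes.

Liquidated damages (equal amount): £27,580
Penalty days: min(14, 15) = 14
Waiting-time penalty: 14 × £270 = £3,780
Subtotal: £27,580 + £27,580 + £3,780 = £58,940
Attorney fees: 10% of £58,940 = £5,894
Total award: £58,940 + £5,894 = £64,834

£64,834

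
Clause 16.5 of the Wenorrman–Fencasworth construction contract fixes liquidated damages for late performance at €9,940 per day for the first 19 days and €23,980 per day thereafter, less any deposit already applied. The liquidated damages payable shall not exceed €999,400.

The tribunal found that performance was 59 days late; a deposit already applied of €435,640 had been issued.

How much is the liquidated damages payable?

Liquidated damages: €712,420

First 19 days: 19 × €9,940 = €188,860
Remaining days: (59 − 19) × €23,980 = €959,200
Accrued per-day damages: €188,860 + €959,200 = €1,148,060
Less deposit already applied: €1,148,060 − €435,640 = €712,420
Cap at €999,400: €712,420 is within the cap, no reduction.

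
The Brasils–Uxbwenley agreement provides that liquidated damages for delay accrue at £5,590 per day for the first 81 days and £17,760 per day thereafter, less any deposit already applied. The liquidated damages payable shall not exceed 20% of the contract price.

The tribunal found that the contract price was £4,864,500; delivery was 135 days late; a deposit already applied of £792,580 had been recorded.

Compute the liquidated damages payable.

£619,250

First 81 days: 81 × £5,590 = £452,790
Remaining days: (135 − 81) × £17,760 = £959,040
Accrued per-day damages: £452,790 + £959,040 = £1,411,830
Less deposit already applied: £1,411,830 − £792,580 = £619,250
Cap: 20% of £4,864,500 = £972,900
Cap at £972,900: £619,250 is within the cap, no reduction.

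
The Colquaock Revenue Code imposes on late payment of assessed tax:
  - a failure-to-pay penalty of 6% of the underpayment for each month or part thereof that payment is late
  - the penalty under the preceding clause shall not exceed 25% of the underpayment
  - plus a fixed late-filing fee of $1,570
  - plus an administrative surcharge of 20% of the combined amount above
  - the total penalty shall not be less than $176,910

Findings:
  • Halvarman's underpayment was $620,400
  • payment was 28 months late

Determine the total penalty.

Accrued rate: 6% × 28 = 168%, capped at 25% → 25%
Failure-to-pay penalty: 25% of $620,400 = $155,100
Penalty before surcharge: $155,100 + $1,570 = $156,670
Administrative surcharge: 20% of $156,670 = $31,334
Total penalty: $156,670 + $31,334 = $188,004
Minimum $176,910: $188,004 meets the minimum, no increase.

$188,004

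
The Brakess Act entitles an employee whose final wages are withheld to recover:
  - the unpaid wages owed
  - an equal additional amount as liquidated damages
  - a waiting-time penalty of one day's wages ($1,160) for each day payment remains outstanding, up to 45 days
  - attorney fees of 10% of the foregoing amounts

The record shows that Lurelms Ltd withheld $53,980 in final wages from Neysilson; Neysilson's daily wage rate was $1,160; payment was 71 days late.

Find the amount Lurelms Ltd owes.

$176,176

Liquidated damages (equal amount): $53,980
Penalty days: min(71, 45) = 45
Waiting-time penalty: 45 × $1,160 = $52,200
Subtotal: $53,980 + $53,980 + $52,200 = $160,160
Attorney fees: 10% of $160,160 = $16,016
Total award: $160,160 + $16,016 = $176,176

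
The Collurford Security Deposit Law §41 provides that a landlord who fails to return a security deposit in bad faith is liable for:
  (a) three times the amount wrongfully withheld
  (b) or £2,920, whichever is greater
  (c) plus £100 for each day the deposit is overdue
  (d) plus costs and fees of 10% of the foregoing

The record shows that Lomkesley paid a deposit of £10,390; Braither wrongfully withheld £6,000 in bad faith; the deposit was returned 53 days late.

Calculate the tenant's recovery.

Trebled: 3 × £6,000 = £18,000
Minimum £2,920: £18,000 meets the minimum, no increase.
Late-return penalty: 53 × £100 = £5,300
Damages plus late penalty: £18,000 + £5,300 = £23,300
Costs and fees: 10% of £23,300 = £2,330
Total recovery: £23,300 + £2,330 = £25,630

£25,630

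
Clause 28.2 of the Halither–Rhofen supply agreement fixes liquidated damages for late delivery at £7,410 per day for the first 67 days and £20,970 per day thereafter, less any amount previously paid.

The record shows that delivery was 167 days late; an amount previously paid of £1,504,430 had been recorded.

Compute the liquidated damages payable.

First 67 days: 67 × £7,410 = £496,470
Remaining days: (167 − 67) × £20,970 = £2,097,000
Accrued per-day damages: £496,470 + £2,097,000 = £2,593,470
Less amount previously paid: £2,593,470 − £1,504,430 = £1,089,040

£1,089,040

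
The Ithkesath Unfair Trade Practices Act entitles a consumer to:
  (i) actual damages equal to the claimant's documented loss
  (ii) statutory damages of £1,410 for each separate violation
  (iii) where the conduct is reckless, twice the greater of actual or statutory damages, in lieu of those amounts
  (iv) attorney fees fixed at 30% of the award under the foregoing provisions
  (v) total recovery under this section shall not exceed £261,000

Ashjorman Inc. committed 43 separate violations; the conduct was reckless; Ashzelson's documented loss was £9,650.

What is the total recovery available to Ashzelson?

Statutory damages: 43 × £1,410 = £60,630
Greater of actual damages (£9,650) or statutory damages (£60,630): £60,630
Doubled: 2 × £60,630 = £121,260
Attorney fees: 30% of £121,260 = £36,378
Total before cap: £121,260 + £36,378 = £157,638
Cap at £261,000: £157,638 is within the cap, no reduction.

£157,638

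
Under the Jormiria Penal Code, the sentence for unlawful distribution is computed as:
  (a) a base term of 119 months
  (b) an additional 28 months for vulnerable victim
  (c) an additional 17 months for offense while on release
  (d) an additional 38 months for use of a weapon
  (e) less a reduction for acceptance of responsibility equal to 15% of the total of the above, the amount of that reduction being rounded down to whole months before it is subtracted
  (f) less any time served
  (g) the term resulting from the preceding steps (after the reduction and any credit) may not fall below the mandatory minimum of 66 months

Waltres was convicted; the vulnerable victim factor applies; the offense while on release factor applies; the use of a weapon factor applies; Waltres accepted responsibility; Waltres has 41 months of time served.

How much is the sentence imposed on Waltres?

131 months

Vulnerable victim enhancement: +28 months
Offense while on release enhancement: +17 months
Use of a weapon enhancement: +38 months
Adjusted term: 119 months + 28 months + 17 months + 38 months = 202 months
Acceptance of responsibility reduction: 15% of 202 months = 30 months (rounded down)
After reduction: 202 − 30 = 172 months
Less time served: 172 months − 41 months = 131 months
Minimum 66 months: 131 months meets the minimum, no increase.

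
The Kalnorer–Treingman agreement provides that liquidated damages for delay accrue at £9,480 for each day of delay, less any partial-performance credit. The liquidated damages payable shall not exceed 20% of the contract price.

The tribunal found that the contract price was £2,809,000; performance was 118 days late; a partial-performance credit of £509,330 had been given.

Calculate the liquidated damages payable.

£561,800

Per-day damages: 118 × £9,480 = £1,118,640
Less partial-performance credit: £1,118,640 − £509,330 = £609,310
Cap: 20% of £2,809,000 = £561,800
Cap at £561,800: £609,310 exceeds the cap → £561,800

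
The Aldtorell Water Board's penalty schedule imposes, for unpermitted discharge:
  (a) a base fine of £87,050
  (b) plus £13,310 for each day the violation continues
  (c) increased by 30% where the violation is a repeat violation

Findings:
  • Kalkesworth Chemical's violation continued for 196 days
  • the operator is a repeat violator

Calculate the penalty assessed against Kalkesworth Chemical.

Per-day component: 196 × £13,310 = £2,608,760
Base plus per-day: £87,050 + £2,608,760 = £2,695,810
Enhancement: 30% of £2,695,810 = £808,743
Enhanced fine: £2,695,810 + £808,743 = £3,504,553

£3,504,553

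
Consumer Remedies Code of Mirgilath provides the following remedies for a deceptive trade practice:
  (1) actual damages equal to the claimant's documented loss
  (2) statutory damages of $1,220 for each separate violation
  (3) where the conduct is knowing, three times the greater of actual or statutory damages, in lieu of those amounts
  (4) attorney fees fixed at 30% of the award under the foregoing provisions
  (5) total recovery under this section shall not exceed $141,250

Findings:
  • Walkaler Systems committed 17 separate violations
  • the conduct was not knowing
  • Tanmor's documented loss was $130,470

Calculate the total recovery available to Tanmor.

$141,250

Statutory damages: 17 × $1,220 = $20,740
Conduct not knowing: the in-lieu enhancement does not apply.
Actual plus statutory damages: $130,470 + $20,740 = $151,210
Attorney fees: 30% of $151,210 = $45,363
Total before cap: $151,210 + $45,363 = $196,573
Cap at $141,250: $196,573 exceeds the cap → $141,250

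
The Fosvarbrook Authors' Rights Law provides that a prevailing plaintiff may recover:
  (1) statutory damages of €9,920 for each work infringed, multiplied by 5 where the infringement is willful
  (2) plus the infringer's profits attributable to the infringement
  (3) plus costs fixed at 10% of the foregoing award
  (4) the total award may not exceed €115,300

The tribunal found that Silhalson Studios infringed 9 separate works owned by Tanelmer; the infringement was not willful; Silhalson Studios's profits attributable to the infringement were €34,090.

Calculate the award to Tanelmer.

€115,300

Statutory damages: 9 × €9,920 = €89,280
Infringement not willful: no ×5 enhancement.
Combined award: €89,280 + €34,090 = €123,370
Costs: 10% of €123,370 = €12,337
Award plus costs: €123,370 + €12,337 = €135,707
Cap at €115,300: €135,707 exceeds the cap → €115,300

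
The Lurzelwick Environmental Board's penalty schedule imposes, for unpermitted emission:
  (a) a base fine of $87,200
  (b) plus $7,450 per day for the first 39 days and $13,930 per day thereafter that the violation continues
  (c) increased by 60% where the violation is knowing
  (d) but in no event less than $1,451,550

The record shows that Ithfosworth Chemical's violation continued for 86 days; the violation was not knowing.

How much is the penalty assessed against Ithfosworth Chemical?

$1,451,550

First 39 days: 39 × $7,450 = $290,550
Remaining days: (86 − 39) × $13,930 = $654,710
Per-day component: $290,550 + $654,710 = $945,260
Base plus per-day: $87,200 + $945,260 = $1,032,460
The violation was not knowing: no 60% increase.
Minimum $1,451,550: $1,032,460 is below the minimum → $1,451,550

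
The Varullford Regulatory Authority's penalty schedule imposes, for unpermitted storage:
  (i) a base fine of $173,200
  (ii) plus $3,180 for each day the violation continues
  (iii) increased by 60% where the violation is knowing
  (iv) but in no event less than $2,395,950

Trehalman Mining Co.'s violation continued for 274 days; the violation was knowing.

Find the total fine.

Per-day component: 274 × $3,180 = $871,320
Base plus per-day: $173,200 + $871,320 = $1,044,520
Enhancement: 60% of $1,044,520 = $626,712
Enhanced fine: $1,044,520 + $626,712 = $1,671,232
Minimum $2,395,950: $1,671,232 is below the minimum → $2,395,950

$2,395,950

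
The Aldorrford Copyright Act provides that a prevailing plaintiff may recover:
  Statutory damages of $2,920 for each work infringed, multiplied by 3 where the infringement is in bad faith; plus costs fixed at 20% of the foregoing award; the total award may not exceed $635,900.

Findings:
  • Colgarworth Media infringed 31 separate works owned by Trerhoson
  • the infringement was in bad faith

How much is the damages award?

$325,872

Statutory damages: 31 × $2,920 = $90,520
Trebled: 3 × $90,520 = $271,560
Costs: 20% of $271,560 = $54,312
Award plus costs: $271,560 + $54,312 = $325,872
Cap at $635,900: $325,872 is within the cap, no reduction.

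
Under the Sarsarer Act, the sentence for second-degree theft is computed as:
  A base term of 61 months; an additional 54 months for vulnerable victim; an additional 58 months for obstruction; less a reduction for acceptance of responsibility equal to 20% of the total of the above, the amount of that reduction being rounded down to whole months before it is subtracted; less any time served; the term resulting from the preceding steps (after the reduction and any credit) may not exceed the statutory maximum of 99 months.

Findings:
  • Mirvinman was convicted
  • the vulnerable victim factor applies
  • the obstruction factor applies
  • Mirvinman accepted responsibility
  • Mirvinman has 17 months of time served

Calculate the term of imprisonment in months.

Vulnerable victim enhancement: +54 months
Obstruction enhancement: +58 months
Adjusted term: 61 months + 54 months + 58 months = 173 months
Acceptance of responsibility reduction: 20% of 173 months = 34 months (rounded down)
After reduction: 173 − 34 = 139 months
Less time served: 139 months − 17 months = 122 months
Cap at 99 months: 122 months exceeds the cap → 99 months

99 months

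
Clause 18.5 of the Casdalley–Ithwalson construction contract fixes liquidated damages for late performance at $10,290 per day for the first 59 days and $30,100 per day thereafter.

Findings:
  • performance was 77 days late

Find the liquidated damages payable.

First 59 days: 59 × $10,290 = $607,110
Remaining days: (77 − 59) × $30,100 = $541,800
Accrued per-day damages: $607,110 + $541,800 = $1,148,910

$1,148,910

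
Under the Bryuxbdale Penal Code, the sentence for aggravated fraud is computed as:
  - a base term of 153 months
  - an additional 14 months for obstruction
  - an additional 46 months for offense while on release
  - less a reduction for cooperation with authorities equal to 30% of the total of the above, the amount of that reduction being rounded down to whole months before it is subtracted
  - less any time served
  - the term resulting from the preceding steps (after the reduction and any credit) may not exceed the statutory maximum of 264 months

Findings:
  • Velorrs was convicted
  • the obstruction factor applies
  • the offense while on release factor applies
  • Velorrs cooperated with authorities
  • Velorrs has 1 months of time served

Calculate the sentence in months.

149 months

Obstruction enhancement: +14 months
Offense while on release enhancement: +46 months
Adjusted term: 153 months + 14 months + 46 months = 213 months
Cooperation with authorities reduction: 30% of 213 months = 63 months (rounded down)
After reduction: 213 − 63 = 150 months
Less time served: 150 months − 1 months = 149 months
Cap at 264 months: 149 months is within the cap, no reduction.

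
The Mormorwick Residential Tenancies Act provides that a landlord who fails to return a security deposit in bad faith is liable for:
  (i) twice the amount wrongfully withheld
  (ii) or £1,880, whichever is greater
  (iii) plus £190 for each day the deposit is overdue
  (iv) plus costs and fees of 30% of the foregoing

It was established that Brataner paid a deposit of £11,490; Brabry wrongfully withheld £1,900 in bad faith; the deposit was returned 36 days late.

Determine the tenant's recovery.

Doubled: 2 × £1,900 = £3,800
Minimum £1,880: £3,800 meets the minimum, no increase.
Late-return penalty: 36 × £190 = £6,840
Damages plus late penalty: £3,800 + £6,840 = £10,640
Costs and fees: 30% of £10,640 = £3,192
Total recovery: £10,640 + £3,192 = £13,832

£13,832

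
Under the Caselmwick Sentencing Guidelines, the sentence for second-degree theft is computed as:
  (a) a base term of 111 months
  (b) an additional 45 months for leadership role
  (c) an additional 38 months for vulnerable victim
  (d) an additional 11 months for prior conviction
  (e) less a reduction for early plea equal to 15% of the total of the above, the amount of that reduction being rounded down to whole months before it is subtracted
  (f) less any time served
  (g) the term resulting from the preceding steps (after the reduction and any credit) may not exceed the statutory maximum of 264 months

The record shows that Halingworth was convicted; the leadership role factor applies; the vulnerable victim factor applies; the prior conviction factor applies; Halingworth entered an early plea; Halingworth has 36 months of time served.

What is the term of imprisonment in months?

Leadership role enhancement: +45 months
Vulnerable victim enhancement: +38 months
Prior conviction enhancement: +11 months
Adjusted term: 111 months + 45 months + 38 months + 11 months = 205 months
Early plea reduction: 15% of 205 months = 30 months (rounded down)
After reduction: 205 − 30 = 175 months
Less time served: 175 months − 36 months = 139 months
Cap at 264 months: 139 months is within the cap, no reduction.

139 months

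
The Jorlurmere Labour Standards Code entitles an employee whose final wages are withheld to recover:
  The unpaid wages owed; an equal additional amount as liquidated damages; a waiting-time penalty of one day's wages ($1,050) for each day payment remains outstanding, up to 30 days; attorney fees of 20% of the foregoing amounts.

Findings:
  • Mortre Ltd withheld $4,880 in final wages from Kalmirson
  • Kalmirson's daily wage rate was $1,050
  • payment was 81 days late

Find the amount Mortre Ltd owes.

Total award: $49,512

Liquidated damages (equal amount): $4,880
Penalty days: min(81, 30) = 30
Waiting-time penalty: 30 × $1,050 = $31,500
Subtotal: $4,880 + $4,880 + $31,500 = $41,260
Attorney fees: 20% of $41,260 = $8,252
Total award: $41,260 + $8,252 = $49,512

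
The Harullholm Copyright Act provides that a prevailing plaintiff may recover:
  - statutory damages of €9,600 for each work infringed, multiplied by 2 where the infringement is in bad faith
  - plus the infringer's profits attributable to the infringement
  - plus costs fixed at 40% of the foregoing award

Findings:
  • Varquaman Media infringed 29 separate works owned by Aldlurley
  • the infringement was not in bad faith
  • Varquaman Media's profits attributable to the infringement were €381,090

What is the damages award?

Statutory damages: 29 × €9,600 = €278,400
Infringement not in bad faith: no ×2 enhancement.
Combined award: €278,400 + €381,090 = €659,490
Costs: 40% of €659,490 = €263,796
Award plus costs: €659,490 + €263,796 = €923,286

€923,286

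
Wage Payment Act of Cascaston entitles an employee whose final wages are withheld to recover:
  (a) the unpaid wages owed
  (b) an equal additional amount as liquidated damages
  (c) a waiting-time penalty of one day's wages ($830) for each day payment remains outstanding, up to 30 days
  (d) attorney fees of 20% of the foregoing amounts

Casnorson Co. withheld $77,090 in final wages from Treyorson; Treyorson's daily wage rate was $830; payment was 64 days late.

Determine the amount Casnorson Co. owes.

Liquidated damages (equal amount): $77,090
Penalty days: min(64, 30) = 30
Waiting-time penalty: 30 × $830 = $24,900
Subtotal: $77,090 + $77,090 + $24,900 = $179,080
Attorney fees: 20% of $179,080 = $35,816
Total award: $179,080 + $35,816 = $214,896

Total award: $214,896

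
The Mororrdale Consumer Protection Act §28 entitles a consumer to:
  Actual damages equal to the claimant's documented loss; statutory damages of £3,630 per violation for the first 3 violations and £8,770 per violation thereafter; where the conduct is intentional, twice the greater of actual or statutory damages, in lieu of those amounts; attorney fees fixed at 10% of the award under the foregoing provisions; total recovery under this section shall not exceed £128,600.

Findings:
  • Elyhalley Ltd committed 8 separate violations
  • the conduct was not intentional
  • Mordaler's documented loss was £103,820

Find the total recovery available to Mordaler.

£128,600

First 3 violations: 3 × £3,630 = £10,890
Remaining violations: (8 − 3) × £8,770 = £43,850
Statutory damages: £10,890 + £43,850 = £54,740
Conduct not intentional: the in-lieu enhancement does not apply.
Actual plus statutory damages: £103,820 + £54,740 = £158,560
Attorney fees: 10% of £158,560 = £15,856
Total before cap: £158,560 + £15,856 = £174,416
Cap at £128,600: £174,416 exceeds the cap → £128,600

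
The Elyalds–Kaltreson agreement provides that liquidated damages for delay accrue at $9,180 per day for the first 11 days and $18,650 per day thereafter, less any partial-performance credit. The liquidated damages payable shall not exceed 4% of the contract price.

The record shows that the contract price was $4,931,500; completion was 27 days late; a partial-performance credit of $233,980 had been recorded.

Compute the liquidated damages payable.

$165,400

First 11 days: 11 × $9,180 = $100,980
Remaining days: (27 − 11) × $18,650 = $298,400
Accrued per-day damages: $100,980 + $298,400 = $399,380
Less partial-performance credit: $399,380 − $233,980 = $165,400
Cap: 4% of $4,931,500 = $197,260
Cap at $197,260: $165,400 is within the cap, no reduction.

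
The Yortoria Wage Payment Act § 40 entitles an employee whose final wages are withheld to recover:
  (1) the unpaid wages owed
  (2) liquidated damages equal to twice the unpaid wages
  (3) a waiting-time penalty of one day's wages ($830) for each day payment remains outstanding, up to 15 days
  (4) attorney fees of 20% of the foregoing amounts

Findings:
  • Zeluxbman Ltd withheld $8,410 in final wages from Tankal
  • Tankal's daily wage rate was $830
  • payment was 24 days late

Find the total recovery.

Doubled: 2 × $8,410 = $16,820
Penalty days: min(24, 15) = 15
Waiting-time penalty: 15 × $830 = $12,450
Subtotal: $8,410 + $16,820 + $12,450 = $37,680
Attorney fees: 20% of $37,680 = $7,536
Total award: $37,680 + $7,536 = $45,216

$45,216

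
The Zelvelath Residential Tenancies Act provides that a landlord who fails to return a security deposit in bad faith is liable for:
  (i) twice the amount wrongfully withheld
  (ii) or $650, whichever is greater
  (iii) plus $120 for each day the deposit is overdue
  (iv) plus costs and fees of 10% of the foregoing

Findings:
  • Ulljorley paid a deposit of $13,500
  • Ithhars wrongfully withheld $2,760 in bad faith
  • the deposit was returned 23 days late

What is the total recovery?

Doubled: 2 × $2,760 = $5,520
Minimum $650: $5,520 meets the minimum, no increase.
Late-return penalty: 23 × $120 = $2,760
Damages plus late penalty: $5,520 + $2,760 = $8,280
Costs and fees: 10% of $8,280 = $828
Total recovery: $8,280 + $828 = $9,108

$9,108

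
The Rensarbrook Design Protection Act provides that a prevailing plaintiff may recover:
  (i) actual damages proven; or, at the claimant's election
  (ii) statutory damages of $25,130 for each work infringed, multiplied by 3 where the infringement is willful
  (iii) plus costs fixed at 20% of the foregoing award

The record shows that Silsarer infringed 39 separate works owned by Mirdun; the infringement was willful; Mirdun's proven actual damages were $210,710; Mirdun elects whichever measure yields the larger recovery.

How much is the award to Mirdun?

$3,528,252

Statutory damages: 39 × $25,130 = $980,070
Trebled: 3 × $980,070 = $2,940,210
Greater of actual damages ($210,710) or enhanced statutory damages ($2,940,210): $2,940,210
Costs: 20% of $2,940,210 = $588,042
Award plus costs: $2,940,210 + $588,042 = $3,528,252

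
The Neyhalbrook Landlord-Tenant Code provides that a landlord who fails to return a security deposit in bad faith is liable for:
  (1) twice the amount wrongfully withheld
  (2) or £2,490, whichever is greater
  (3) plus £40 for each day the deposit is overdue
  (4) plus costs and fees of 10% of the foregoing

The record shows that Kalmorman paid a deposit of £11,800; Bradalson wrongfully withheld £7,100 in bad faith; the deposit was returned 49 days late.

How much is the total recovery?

Doubled: 2 × £7,100 = £14,200
Minimum £2,490: £14,200 meets the minimum, no increase.
Late-return penalty: 49 × £40 = £1,960
Damages plus late penalty: £14,200 + £1,960 = £16,160
Costs and fees: 10% of £16,160 = £1,616
Total recovery: £16,160 + £1,616 = £17,776

£17,776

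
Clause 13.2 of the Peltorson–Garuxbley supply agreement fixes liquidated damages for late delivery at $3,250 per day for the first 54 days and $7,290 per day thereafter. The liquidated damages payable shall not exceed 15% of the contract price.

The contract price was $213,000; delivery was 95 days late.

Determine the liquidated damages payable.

First 54 days: 54 × $3,250 = $175,500
Remaining days: (95 − 54) × $7,290 = $298,890
Accrued per-day damages: $175,500 + $298,890 = $474,390
Cap: 15% of $213,000 = $31,950
Cap at $31,950: $474,390 exceeds the cap → $31,950

$31,950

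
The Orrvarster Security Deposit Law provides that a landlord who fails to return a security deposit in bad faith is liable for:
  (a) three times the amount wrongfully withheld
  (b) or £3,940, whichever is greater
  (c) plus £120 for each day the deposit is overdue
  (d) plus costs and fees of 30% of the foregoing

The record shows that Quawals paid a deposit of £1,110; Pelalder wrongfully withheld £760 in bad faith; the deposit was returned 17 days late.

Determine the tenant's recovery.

£7,774

Trebled: 3 × £760 = £2,280
Minimum £3,940: £2,280 is below the minimum → £3,940
Late-return penalty: 17 × £120 = £2,040
Damages plus late penalty: £3,940 + £2,040 = £5,980
Costs and fees: 30% of £5,980 = £1,794
Total recovery: £5,980 + £1,794 = £7,774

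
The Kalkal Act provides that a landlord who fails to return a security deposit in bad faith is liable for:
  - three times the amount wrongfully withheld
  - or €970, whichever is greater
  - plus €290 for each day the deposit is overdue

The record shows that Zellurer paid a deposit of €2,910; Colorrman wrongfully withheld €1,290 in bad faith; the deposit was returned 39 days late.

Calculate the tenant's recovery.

Recovery: €15,180

Trebled: 3 × €1,290 = €3,870
Minimum €970: €3,870 meets the minimum, no increase.
Late-return penalty: 39 × €290 = €11,310
Damages plus late penalty: €3,870 + €11,310 = €15,180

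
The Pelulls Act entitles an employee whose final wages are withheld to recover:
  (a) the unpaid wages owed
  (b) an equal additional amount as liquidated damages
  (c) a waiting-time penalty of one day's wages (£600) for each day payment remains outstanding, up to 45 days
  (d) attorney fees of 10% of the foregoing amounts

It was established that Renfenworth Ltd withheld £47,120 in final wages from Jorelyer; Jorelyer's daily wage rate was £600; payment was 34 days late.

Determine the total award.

Total award: £126,104

Liquidated damages (equal amount): £47,120
Penalty days: min(34, 45) = 34
Waiting-time penalty: 34 × £600 = £20,400
Subtotal: £47,120 + £47,120 + £20,400 = £114,640
Attorney fees: 10% of £114,640 = £11,464
Total award: £114,640 + £11,464 = £126,104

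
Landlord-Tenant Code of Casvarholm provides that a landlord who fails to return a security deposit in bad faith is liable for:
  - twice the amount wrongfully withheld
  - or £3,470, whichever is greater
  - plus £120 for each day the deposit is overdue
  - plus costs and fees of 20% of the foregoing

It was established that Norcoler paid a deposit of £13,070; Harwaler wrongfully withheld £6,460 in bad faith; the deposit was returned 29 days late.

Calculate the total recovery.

Doubled: 2 × £6,460 = £12,920
Minimum £3,470: £12,920 meets the minimum, no increase.
Late-return penalty: 29 × £120 = £3,480
Damages plus late penalty: £12,920 + £3,480 = £16,400
Costs and fees: 20% of £16,400 = £3,280
Total recovery: £16,400 + £3,280 = £19,680

£19,680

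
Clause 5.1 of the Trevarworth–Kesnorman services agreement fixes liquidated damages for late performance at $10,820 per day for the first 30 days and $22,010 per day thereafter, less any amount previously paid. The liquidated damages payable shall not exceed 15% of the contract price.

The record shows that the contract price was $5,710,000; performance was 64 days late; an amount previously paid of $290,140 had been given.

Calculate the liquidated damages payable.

Liquidated damages: $782,800

First 30 days: 30 × $10,820 = $324,600
Remaining days: (64 − 30) × $22,010 = $748,340
Accrued per-day damages: $324,600 + $748,340 = $1,072,940
Less amount previously paid: $1,072,940 − $290,140 = $782,800
Cap: 15% of $5,710,000 = $856,500
Cap at $856,500: $782,800 is within the cap, no reduction.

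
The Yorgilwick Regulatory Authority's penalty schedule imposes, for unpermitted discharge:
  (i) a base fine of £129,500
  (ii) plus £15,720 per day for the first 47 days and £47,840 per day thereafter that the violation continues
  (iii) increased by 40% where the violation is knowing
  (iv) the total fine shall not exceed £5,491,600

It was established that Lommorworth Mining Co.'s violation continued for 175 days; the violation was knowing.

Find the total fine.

Civil penalty: £5,491,600

First 47 days: 47 × £15,720 = £738,840
Remaining days: (175 − 47) × £47,840 = £6,123,520
Per-day component: £738,840 + £6,123,520 = £6,862,360
Base plus per-day: £129,500 + £6,862,360 = £6,991,860
Enhancement: 40% of £6,991,860 = £2,796,744
Enhanced fine: £6,991,860 + £2,796,744 = £9,788,604
Cap at £5,491,600: £9,788,604 exceeds the cap → £5,491,600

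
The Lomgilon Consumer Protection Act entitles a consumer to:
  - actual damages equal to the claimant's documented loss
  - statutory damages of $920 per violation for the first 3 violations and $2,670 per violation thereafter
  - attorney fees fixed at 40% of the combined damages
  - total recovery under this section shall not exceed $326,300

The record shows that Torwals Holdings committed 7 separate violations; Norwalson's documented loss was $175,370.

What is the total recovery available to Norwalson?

First 3 violations: 3 × $920 = $2,760
Remaining violations: (7 − 3) × $2,670 = $10,680
Statutory damages: $2,760 + $10,680 = $13,440
Combined damages: $175,370 + $13,440 = $188,810
Attorney fees: 40% of $188,810 = $75,524
Total before cap: $188,810 + $75,524 = $264,334
Cap at $326,300: $264,334 is within the cap, no reduction.

Total recovery: $264,334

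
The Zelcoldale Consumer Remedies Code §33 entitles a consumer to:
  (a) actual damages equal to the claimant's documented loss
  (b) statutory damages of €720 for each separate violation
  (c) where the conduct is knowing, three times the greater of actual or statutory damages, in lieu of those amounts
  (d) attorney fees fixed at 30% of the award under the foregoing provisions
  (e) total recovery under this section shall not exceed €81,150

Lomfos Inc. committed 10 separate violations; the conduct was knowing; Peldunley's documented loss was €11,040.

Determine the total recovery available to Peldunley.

Statutory damages: 10 × €720 = €7,200
Greater of actual damages (€11,040) or statutory damages (€7,200): €11,040
Trebled: 3 × €11,040 = €33,120
Attorney fees: 30% of €33,120 = €9,936
Total before cap: €33,120 + €9,936 = €43,056
Cap at €81,150: €43,056 is within the cap, no reduction.

€43,056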